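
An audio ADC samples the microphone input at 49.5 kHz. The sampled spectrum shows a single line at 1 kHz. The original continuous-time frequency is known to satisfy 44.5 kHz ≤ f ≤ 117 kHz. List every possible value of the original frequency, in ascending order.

48.5 kHz, 50.5 kHz, 98 kHz, 100 kHz

Frequencies that alias to 1 kHz are k·fs ± 1 kHz for integer k ≥ 0.
k=0: 1 kHz.
k=1: 48.5 kHz, 50.5 kHz.
k=2: 98 kHz, 100 kHz.
k=3: 147.5 kHz, 149.5 kHz.
Within [44.5 kHz, 117 kHz]: 48.5 kHz, 50.5 kHz, 98 kHz, 100 kHz.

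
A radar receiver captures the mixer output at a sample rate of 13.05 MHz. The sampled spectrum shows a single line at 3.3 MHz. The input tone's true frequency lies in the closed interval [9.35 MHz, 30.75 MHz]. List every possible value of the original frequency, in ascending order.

Frequencies that alias to 3.3 MHz are k·fs ± 3.3 MHz for integer k ≥ 0.
k=0: 3.3 MHz.
k=1: 9.75 MHz, 16.35 MHz.
k=2: 22.8 MHz, 29.4 MHz.
k=3: 35.85 MHz, 42.45 MHz.
Within [9.35 MHz, 30.75 MHz]: 9.75 MHz, 16.35 MHz, 22.8 MHz, 29.4 MHz.

9.75 MHz, 16.35 MHz, 22.8 MHz, 29.4 MHz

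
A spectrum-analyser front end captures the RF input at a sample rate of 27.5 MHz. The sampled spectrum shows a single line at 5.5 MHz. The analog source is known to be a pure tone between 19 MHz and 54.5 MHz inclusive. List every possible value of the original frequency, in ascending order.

22 MHz, 33 MHz, 49.5 MHz

Frequencies that alias to 5.5 MHz are k·fs ± 5.5 MHz for integer k ≥ 0.
k=0: 5.5 MHz.
k=1: 22 MHz, 33 MHz.
k=2: 49.5 MHz, 60.5 MHz.
k=3: 77 MHz, 88 MHz.
Within [19 MHz, 54.5 MHz]: 22 MHz, 33 MHz, 49.5 MHz.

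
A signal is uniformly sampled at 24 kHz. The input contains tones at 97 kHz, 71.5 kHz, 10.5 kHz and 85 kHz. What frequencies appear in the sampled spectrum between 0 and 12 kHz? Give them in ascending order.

0.5 kHz, 1 kHz, 10.5 kHz, 11 kHz

fs/2 = 12 kHz.
97 kHz mod fs = 1 kHz.
1 kHz ≤ fs/2 = 12 kHz, appears at 1 kHz.
71.5 kHz mod fs = 23.5 kHz.
23.5 kHz > fs/2 = 12 kHz, folds to fs − 23.5 kHz = 0.5 kHz.
10.5 kHz ≤ fs/2 = 12 kHz, passes unchanged.
85 kHz mod fs = 13 kHz.
13 kHz > fs/2 = 12 kHz, folds to fs − 13 kHz = 11 kHz.
Distinct values: {0.5 kHz, 1 kHz, 10.5 kHz, 11 kHz}.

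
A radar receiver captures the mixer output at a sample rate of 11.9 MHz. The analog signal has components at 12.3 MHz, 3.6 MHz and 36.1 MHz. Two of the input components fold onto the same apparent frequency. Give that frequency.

0.4 MHz

fs/2 = 5.95 MHz.
12.3 MHz mod fs = 0.4 MHz.
0.4 MHz ≤ fs/2 = 5.95 MHz, appears at 0.4 MHz.
3.6 MHz ≤ fs/2 = 5.95 MHz, passes unchanged.
36.1 MHz mod fs = 0.4 MHz.
0.4 MHz ≤ fs/2 = 5.95 MHz, appears at 0.4 MHz.
12.3 MHz and 36.1 MHz both map to 0.4 MHz.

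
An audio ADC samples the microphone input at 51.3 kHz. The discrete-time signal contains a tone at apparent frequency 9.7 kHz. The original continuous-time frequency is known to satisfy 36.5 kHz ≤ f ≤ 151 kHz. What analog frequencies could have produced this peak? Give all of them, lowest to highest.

Frequencies that alias to 9.7 kHz are k·fs ± 9.7 kHz for integer k ≥ 0.
k=0: 9.7 kHz.
k=1: 41.6 kHz, 61 kHz.
k=2: 92.9 kHz, 112.3 kHz.
k=3: 144.2 kHz, 163.6 kHz.
k=4: 195.5 kHz, 214.9 kHz.
Within [36.5 kHz, 151 kHz]: 41.6 kHz, 61 kHz, 92.9 kHz, 112.3 kHz, 144.2 kHz.

41.6 kHz, 61 kHz, 92.9 kHz, 112.3 kHz, 144.2 kHz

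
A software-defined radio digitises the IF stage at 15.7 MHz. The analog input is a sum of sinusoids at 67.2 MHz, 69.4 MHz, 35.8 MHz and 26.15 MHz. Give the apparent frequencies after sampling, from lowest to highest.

fs/2 = 7.85 MHz.
67.2 MHz mod fs = 4.4 MHz.
4.4 MHz ≤ fs/2 = 7.85 MHz, appears at 4.4 MHz.
69.4 MHz mod fs = 6.6 MHz.
6.6 MHz ≤ fs/2 = 7.85 MHz, appears at 6.6 MHz.
35.8 MHz mod fs = 4.4 MHz.
4.4 MHz ≤ fs/2 = 7.85 MHz, appears at 4.4 MHz.
26.15 MHz mod fs = 10.45 MHz.
10.45 MHz > fs/2 = 7.85 MHz, folds to fs − 10.45 MHz = 5.25 MHz.
Distinct values: {4.4 MHz, 5.25 MHz, 6.6 MHz}.

4.4 MHz, 5.25 MHz, 6.6 MHz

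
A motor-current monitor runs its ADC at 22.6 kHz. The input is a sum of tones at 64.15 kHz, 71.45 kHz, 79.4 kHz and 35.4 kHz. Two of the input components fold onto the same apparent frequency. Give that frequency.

fs/2 = 11.3 kHz.
64.15 kHz mod fs = 18.95 kHz.
18.95 kHz > fs/2 = 11.3 kHz, folds to fs − 18.95 kHz = 3.65 kHz.
71.45 kHz mod fs = 3.65 kHz.
3.65 kHz ≤ fs/2 = 11.3 kHz, appears at 3.65 kHz.
79.4 kHz mod fs = 11.6 kHz.
11.6 kHz > fs/2 = 11.3 kHz, folds to fs − 11.6 kHz = 11 kHz.
35.4 kHz mod fs = 12.8 kHz.
12.8 kHz > fs/2 = 11.3 kHz, folds to fs − 12.8 kHz = 9.8 kHz.
64.15 kHz and 71.45 kHz both map to 3.65 kHz.

3.65 kHz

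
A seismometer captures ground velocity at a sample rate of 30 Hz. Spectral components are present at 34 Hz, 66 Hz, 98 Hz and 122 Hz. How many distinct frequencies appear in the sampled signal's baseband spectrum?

fs/2 = 15 Hz.
34 Hz mod fs = 4 Hz.
4 Hz ≤ fs/2 = 15 Hz, appears at 4 Hz.
66 Hz mod fs = 6 Hz.
6 Hz ≤ fs/2 = 15 Hz, appears at 6 Hz.
98 Hz mod fs = 8 Hz.
8 Hz ≤ fs/2 = 15 Hz, appears at 8 Hz.
122 Hz mod fs = 2 Hz.
2 Hz ≤ fs/2 = 15 Hz, appears at 2 Hz.
Distinct values: {2 Hz, 4 Hz, 6 Hz, 8 Hz} → 4.

4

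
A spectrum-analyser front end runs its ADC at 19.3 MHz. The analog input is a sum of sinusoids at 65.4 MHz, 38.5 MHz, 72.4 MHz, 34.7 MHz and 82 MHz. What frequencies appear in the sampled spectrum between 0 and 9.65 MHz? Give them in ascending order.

0.1 MHz, 3.9 MHz, 4.8 MHz, 7.5 MHz

fs/2 = 9.65 MHz.
65.4 MHz mod fs = 7.5 MHz.
7.5 MHz ≤ fs/2 = 9.65 MHz, appears at 7.5 MHz.
38.5 MHz mod fs = 19.2 MHz.
19.2 MHz > fs/2 = 9.65 MHz, folds to fs − 19.2 MHz = 0.1 MHz.
72.4 MHz mod fs = 14.5 MHz.
14.5 MHz > fs/2 = 9.65 MHz, folds to fs − 14.5 MHz = 4.8 MHz.
34.7 MHz mod fs = 15.4 MHz.
15.4 MHz > fs/2 = 9.65 MHz, folds to fs − 15.4 MHz = 3.9 MHz.
82 MHz mod fs = 4.8 MHz.
4.8 MHz ≤ fs/2 = 9.65 MHz, appears at 4.8 MHz.
Distinct values: {0.1 MHz, 3.9 MHz, 4.8 MHz, 7.5 MHz}.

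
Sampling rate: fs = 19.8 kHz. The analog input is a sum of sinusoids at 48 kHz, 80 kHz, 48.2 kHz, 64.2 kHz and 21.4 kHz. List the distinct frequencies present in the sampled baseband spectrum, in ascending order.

fs/2 = 9.9 kHz.
48 kHz mod fs = 8.4 kHz.
8.4 kHz ≤ fs/2 = 9.9 kHz, appears at 8.4 kHz.
80 kHz mod fs = 0.8 kHz.
0.8 kHz ≤ fs/2 = 9.9 kHz, appears at 0.8 kHz.
48.2 kHz mod fs = 8.6 kHz.
8.6 kHz ≤ fs/2 = 9.9 kHz, appears at 8.6 kHz.
64.2 kHz mod fs = 4.8 kHz.
4.8 kHz ≤ fs/2 = 9.9 kHz, appears at 4.8 kHz.
21.4 kHz mod fs = 1.6 kHz.
1.6 kHz ≤ fs/2 = 9.9 kHz, appears at 1.6 kHz.
Distinct values: {0.8 kHz, 1.6 kHz, 4.8 kHz, 8.4 kHz, 8.6 kHz}.

0.8 kHz, 1.6 kHz, 4.8 kHz, 8.4 kHz, 8.6 kHz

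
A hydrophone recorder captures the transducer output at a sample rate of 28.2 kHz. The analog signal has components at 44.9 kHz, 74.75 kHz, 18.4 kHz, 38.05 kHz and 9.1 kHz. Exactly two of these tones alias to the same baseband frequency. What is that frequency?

9.85 kHz

fs/2 = 14.1 kHz.
44.9 kHz mod fs = 16.7 kHz.
16.7 kHz > fs/2 = 14.1 kHz, folds to fs − 16.7 kHz = 11.5 kHz.
74.75 kHz mod fs = 18.35 kHz.
18.35 kHz > fs/2 = 14.1 kHz, folds to fs − 18.35 kHz = 9.85 kHz.
18.4 kHz > fs/2 = 14.1 kHz, folds to fs − 18.4 kHz = 9.8 kHz.
38.05 kHz mod fs = 9.85 kHz.
9.85 kHz ≤ fs/2 = 14.1 kHz, appears at 9.85 kHz.
9.1 kHz ≤ fs/2 = 14.1 kHz, passes unchanged.
38.05 kHz and 74.75 kHz both map to 9.85 kHz.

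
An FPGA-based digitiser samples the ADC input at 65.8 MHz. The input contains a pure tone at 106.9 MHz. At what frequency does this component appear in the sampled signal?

24.7 MHz

106.9 MHz mod fs = 41.1 MHz.
41.1 MHz > fs/2 = 32.9 MHz, folds to fs − 41.1 MHz = 24.7 MHz.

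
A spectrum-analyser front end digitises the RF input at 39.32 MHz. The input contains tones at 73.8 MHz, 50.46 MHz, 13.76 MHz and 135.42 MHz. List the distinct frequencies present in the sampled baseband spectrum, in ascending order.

fs/2 = 19.66 MHz.
73.8 MHz mod fs = 34.48 MHz.
34.48 MHz > fs/2 = 19.66 MHz, folds to fs − 34.48 MHz = 4.84 MHz.
50.46 MHz mod fs = 11.14 MHz.
11.14 MHz ≤ fs/2 = 19.66 MHz, appears at 11.14 MHz.
13.76 MHz ≤ fs/2 = 19.66 MHz, passes unchanged.
135.42 MHz mod fs = 17.46 MHz.
17.46 MHz ≤ fs/2 = 19.66 MHz, appears at 17.46 MHz.
Distinct values: {4.84 MHz, 11.14 MHz, 13.76 MHz, 17.46 MHz}.

4.84 MHz, 11.14 MHz, 13.76 MHz, 17.46 MHz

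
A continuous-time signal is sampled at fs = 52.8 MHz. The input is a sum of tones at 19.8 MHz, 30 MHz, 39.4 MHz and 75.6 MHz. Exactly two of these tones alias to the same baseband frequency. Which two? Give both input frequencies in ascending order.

30 MHz, 75.6 MHz

fs/2 = 26.4 MHz.
19.8 MHz ≤ fs/2 = 26.4 MHz, passes unchanged.
30 MHz > fs/2 = 26.4 MHz, folds to fs − 30 MHz = 22.8 MHz.
39.4 MHz > fs/2 = 26.4 MHz, folds to fs − 39.4 MHz = 13.4 MHz.
75.6 MHz mod fs = 22.8 MHz.
22.8 MHz ≤ fs/2 = 26.4 MHz, appears at 22.8 MHz.
30 MHz and 75.6 MHz both map to 22.8 MHz.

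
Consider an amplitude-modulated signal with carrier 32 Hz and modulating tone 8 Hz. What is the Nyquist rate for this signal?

AM sidebands sit at fc ± fm = 24 Hz and 40 Hz.
Highest-frequency component: 40 Hz.
Nyquist rate = 2 × 40 Hz = 80 Hz.

80 Hz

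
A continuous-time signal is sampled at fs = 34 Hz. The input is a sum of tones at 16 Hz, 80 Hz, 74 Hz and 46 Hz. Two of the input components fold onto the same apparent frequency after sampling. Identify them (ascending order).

fs/2 = 17 Hz.
16 Hz ≤ fs/2 = 17 Hz, passes unchanged.
80 Hz mod fs = 12 Hz.
12 Hz ≤ fs/2 = 17 Hz, appears at 12 Hz.
74 Hz mod fs = 6 Hz.
6 Hz ≤ fs/2 = 17 Hz, appears at 6 Hz.
46 Hz mod fs = 12 Hz.
12 Hz ≤ fs/2 = 17 Hz, appears at 12 Hz.
46 Hz and 80 Hz both map to 12 Hz.

46 Hz, 80 Hz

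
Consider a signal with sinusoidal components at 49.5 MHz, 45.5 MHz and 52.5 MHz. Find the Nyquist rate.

105 MHz

Highest-frequency component: 52.5 MHz.
Nyquist rate = 2 × 52.5 MHz = 105 MHz.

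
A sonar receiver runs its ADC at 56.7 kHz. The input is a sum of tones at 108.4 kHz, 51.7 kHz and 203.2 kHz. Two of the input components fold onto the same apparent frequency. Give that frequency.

5 kHz

fs/2 = 28.35 kHz.
108.4 kHz mod fs = 51.7 kHz.
51.7 kHz > fs/2 = 28.35 kHz, folds to fs − 51.7 kHz = 5 kHz.
51.7 kHz > fs/2 = 28.35 kHz, folds to fs − 51.7 kHz = 5 kHz.
203.2 kHz mod fs = 33.1 kHz.
33.1 kHz > fs/2 = 28.35 kHz, folds to fs − 33.1 kHz = 23.6 kHz.
51.7 kHz and 108.4 kHz both map to 5 kHz.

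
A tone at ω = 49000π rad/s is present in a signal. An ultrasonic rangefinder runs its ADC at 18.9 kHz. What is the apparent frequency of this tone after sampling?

ω = 49000π rad/s → f = ω/(2π) = 24500 Hz = 24.5 kHz.
24.5 kHz mod fs = 5.6 kHz.
5.6 kHz ≤ fs/2 = 9.45 kHz, appears at 5.6 kHz.

5.6 kHz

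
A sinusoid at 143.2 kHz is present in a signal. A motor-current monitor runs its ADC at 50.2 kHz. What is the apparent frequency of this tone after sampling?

143.2 kHz mod fs = 42.8 kHz.
42.8 kHz > fs/2 = 25.1 kHz, folds to fs − 42.8 kHz = 7.4 kHz.

7.4 kHz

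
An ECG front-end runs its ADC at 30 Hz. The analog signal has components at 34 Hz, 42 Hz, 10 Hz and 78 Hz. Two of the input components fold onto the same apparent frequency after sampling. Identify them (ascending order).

fs/2 = 15 Hz.
34 Hz mod fs = 4 Hz.
4 Hz ≤ fs/2 = 15 Hz, appears at 4 Hz.
42 Hz mod fs = 12 Hz.
12 Hz ≤ fs/2 = 15 Hz, appears at 12 Hz.
10 Hz ≤ fs/2 = 15 Hz, passes unchanged.
78 Hz mod fs = 18 Hz.
18 Hz > fs/2 = 15 Hz, folds to fs − 18 Hz = 12 Hz.
42 Hz and 78 Hz both map to 12 Hz.

42 Hz, 78 Hz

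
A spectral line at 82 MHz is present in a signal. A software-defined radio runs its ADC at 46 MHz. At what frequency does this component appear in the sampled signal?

10 MHz

82 MHz mod fs = 36 MHz.
36 MHz > fs/2 = 23 MHz, folds to fs − 36 MHz = 10 MHz.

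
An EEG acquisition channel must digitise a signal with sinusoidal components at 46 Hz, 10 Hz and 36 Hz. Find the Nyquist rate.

92 Hz

Highest-frequency component: 46 Hz.
Nyquist rate = 2 × 46 Hz = 92 Hz.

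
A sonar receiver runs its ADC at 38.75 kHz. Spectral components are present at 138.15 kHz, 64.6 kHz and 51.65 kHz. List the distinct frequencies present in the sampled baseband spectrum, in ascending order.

fs/2 = 19.375 kHz.
138.15 kHz mod fs = 21.9 kHz.
21.9 kHz > fs/2 = 19.375 kHz, folds to fs − 21.9 kHz = 16.85 kHz.
64.6 kHz mod fs = 25.85 kHz.
25.85 kHz > fs/2 = 19.375 kHz, folds to fs − 25.85 kHz = 12.9 kHz.
51.65 kHz mod fs = 12.9 kHz.
12.9 kHz ≤ fs/2 = 19.375 kHz, appears at 12.9 kHz.
Distinct values: {12.9 kHz, 16.85 kHz}.

12.9 kHz, 16.85 kHz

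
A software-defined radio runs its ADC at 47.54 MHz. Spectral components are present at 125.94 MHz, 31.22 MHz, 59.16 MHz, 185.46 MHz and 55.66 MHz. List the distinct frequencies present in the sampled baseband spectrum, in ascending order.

fs/2 = 23.77 MHz.
125.94 MHz mod fs = 30.86 MHz.
30.86 MHz > fs/2 = 23.77 MHz, folds to fs − 30.86 MHz = 16.68 MHz.
31.22 MHz > fs/2 = 23.77 MHz, folds to fs − 31.22 MHz = 16.32 MHz.
59.16 MHz mod fs = 11.62 MHz.
11.62 MHz ≤ fs/2 = 23.77 MHz, appears at 11.62 MHz.
185.46 MHz mod fs = 42.84 MHz.
42.84 MHz > fs/2 = 23.77 MHz, folds to fs − 42.84 MHz = 4.7 MHz.
55.66 MHz mod fs = 8.12 MHz.
8.12 MHz ≤ fs/2 = 23.77 MHz, appears at 8.12 MHz.
Distinct values: {4.7 MHz, 8.12 MHz, 11.62 MHz, 16.32 MHz, 16.68 MHz}.

4.7 MHz, 8.12 MHz, 11.62 MHz, 16.32 MHz, 16.68 MHz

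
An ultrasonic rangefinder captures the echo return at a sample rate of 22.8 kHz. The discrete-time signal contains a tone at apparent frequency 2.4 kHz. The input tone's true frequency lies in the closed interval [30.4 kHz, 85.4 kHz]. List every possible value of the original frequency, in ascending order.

43.2 kHz, 48 kHz, 66 kHz, 70.8 kHz

Frequencies that alias to 2.4 kHz are k·fs ± 2.4 kHz for integer k ≥ 0.
k=0: 2.4 kHz.
k=1: 20.4 kHz, 25.2 kHz.
k=2: 43.2 kHz, 48 kHz.
k=3: 66 kHz, 70.8 kHz.
k=4: 88.8 kHz, 93.6 kHz.
Within [30.4 kHz, 85.4 kHz]: 43.2 kHz, 48 kHz, 66 kHz, 70.8 kHz.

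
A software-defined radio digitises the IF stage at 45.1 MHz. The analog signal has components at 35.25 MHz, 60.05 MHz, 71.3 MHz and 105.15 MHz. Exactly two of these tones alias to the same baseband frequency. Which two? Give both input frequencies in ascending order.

60.05 MHz, 105.15 MHz

fs/2 = 22.55 MHz.
35.25 MHz > fs/2 = 22.55 MHz, folds to fs − 35.25 MHz = 9.85 MHz.
60.05 MHz mod fs = 14.95 MHz.
14.95 MHz ≤ fs/2 = 22.55 MHz, appears at 14.95 MHz.
71.3 MHz mod fs = 26.2 MHz.
26.2 MHz > fs/2 = 22.55 MHz, folds to fs − 26.2 MHz = 18.9 MHz.
105.15 MHz mod fs = 14.95 MHz.
14.95 MHz ≤ fs/2 = 22.55 MHz, appears at 14.95 MHz.
60.05 MHz and 105.15 MHz both map to 14.95 MHz.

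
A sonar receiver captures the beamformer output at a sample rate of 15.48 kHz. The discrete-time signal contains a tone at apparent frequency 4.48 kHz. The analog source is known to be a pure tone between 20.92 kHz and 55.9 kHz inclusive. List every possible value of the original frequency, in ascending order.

26.48 kHz, 35.44 kHz, 41.96 kHz, 50.92 kHz

Frequencies that alias to 4.48 kHz are k·fs ± 4.48 kHz for integer k ≥ 0.
k=0: 4.48 kHz.
k=1: 11 kHz, 19.96 kHz.
k=2: 26.48 kHz, 35.44 kHz.
k=3: 41.96 kHz, 50.92 kHz.
k=4: 57.44 kHz, 66.4 kHz.
Within [20.92 kHz, 55.9 kHz]: 26.48 kHz, 35.44 kHz, 41.96 kHz, 50.92 kHz.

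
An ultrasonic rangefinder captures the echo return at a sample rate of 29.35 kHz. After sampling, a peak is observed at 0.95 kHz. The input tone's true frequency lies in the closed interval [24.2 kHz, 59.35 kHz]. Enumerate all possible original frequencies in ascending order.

Frequencies that alias to 0.95 kHz are k·fs ± 0.95 kHz for integer k ≥ 0.
k=0: 0.95 kHz.
k=1: 28.4 kHz, 30.3 kHz.
k=2: 57.75 kHz, 59.65 kHz.
k=3: 87.1 kHz, 89 kHz.
Within [24.2 kHz, 59.35 kHz]: 28.4 kHz, 30.3 kHz, 57.75 kHz.

28.4 kHz, 30.3 kHz, 57.75 kHz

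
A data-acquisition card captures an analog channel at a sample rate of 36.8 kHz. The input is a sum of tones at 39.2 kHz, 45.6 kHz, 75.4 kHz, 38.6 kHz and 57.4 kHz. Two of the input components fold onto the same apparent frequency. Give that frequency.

fs/2 = 18.4 kHz.
39.2 kHz mod fs = 2.4 kHz.
2.4 kHz ≤ fs/2 = 18.4 kHz, appears at 2.4 kHz.
45.6 kHz mod fs = 8.8 kHz.
8.8 kHz ≤ fs/2 = 18.4 kHz, appears at 8.8 kHz.
75.4 kHz mod fs = 1.8 kHz.
1.8 kHz ≤ fs/2 = 18.4 kHz, appears at 1.8 kHz.
38.6 kHz mod fs = 1.8 kHz.
1.8 kHz ≤ fs/2 = 18.4 kHz, appears at 1.8 kHz.
57.4 kHz mod fs = 20.6 kHz.
20.6 kHz > fs/2 = 18.4 kHz, folds to fs − 20.6 kHz = 16.2 kHz.
38.6 kHz and 75.4 kHz both map to 1.8 kHz.

1.8 kHz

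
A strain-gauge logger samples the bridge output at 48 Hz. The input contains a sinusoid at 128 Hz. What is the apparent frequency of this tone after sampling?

16 Hz

128 Hz mod fs = 32 Hz.
32 Hz > fs/2 = 24 Hz, folds to fs − 32 Hz = 16 Hz.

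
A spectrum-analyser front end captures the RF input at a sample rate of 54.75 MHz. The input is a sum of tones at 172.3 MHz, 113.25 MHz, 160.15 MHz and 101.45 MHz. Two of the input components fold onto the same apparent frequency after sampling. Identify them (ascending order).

101.45 MHz, 172.3 MHz

fs/2 = 27.375 MHz.
172.3 MHz mod fs = 8.05 MHz.
8.05 MHz ≤ fs/2 = 27.375 MHz, appears at 8.05 MHz.
113.25 MHz mod fs = 3.75 MHz.
3.75 MHz ≤ fs/2 = 27.375 MHz, appears at 3.75 MHz.
160.15 MHz mod fs = 50.65 MHz.
50.65 MHz > fs/2 = 27.375 MHz, folds to fs − 50.65 MHz = 4.1 MHz.
101.45 MHz mod fs = 46.7 MHz.
46.7 MHz > fs/2 = 27.375 MHz, folds to fs − 46.7 MHz = 8.05 MHz.
101.45 MHz and 172.3 MHz both map to 8.05 MHz.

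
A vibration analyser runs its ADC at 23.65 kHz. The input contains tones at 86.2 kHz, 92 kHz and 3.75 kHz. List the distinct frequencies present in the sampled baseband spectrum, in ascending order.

2.6 kHz, 3.75 kHz, 8.4 kHz

fs/2 = 11.825 kHz.
86.2 kHz mod fs = 15.25 kHz.
15.25 kHz > fs/2 = 11.825 kHz, folds to fs − 15.25 kHz = 8.4 kHz.
92 kHz mod fs = 21.05 kHz.
21.05 kHz > fs/2 = 11.825 kHz, folds to fs − 21.05 kHz = 2.6 kHz.
3.75 kHz ≤ fs/2 = 11.825 kHz, passes unchanged.
Distinct values: {2.6 kHz, 3.75 kHz, 8.4 kHz}.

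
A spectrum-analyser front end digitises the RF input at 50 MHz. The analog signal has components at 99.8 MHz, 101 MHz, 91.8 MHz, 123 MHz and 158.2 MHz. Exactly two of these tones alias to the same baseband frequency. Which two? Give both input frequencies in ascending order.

91.8 MHz, 158.2 MHz

fs/2 = 25 MHz.
99.8 MHz mod fs = 49.8 MHz.
49.8 MHz > fs/2 = 25 MHz, folds to fs − 49.8 MHz = 0.2 MHz.
101 MHz mod fs = 1 MHz.
1 MHz ≤ fs/2 = 25 MHz, appears at 1 MHz.
91.8 MHz mod fs = 41.8 MHz.
41.8 MHz > fs/2 = 25 MHz, folds to fs − 41.8 MHz = 8.2 MHz.
123 MHz mod fs = 23 MHz.
23 MHz ≤ fs/2 = 25 MHz, appears at 23 MHz.
158.2 MHz mod fs = 8.2 MHz.
8.2 MHz ≤ fs/2 = 25 MHz, appears at 8.2 MHz.
91.8 MHz and 158.2 MHz both map to 8.2 MHz.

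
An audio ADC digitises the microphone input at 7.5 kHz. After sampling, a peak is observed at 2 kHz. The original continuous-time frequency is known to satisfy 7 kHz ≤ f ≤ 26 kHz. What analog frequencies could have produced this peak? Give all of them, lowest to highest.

9.5 kHz, 13 kHz, 17 kHz, 20.5 kHz, 24.5 kHz

Frequencies that alias to 2 kHz are k·fs ± 2 kHz for integer k ≥ 0.
k=0: 2 kHz.
k=1: 5.5 kHz, 9.5 kHz.
k=2: 13 kHz, 17 kHz.
k=3: 20.5 kHz, 24.5 kHz.
k=4: 28 kHz, 32 kHz.
Within [7 kHz, 26 kHz]: 9.5 kHz, 13 kHz, 17 kHz, 20.5 kHz, 24.5 kHz.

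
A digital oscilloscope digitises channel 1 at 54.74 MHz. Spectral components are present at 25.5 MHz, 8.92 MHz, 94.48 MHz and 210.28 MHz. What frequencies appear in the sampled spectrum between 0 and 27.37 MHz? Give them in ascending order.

8.68 MHz, 8.92 MHz, 15 MHz, 25.5 MHz

fs/2 = 27.37 MHz.
25.5 MHz ≤ fs/2 = 27.37 MHz, passes unchanged.
8.92 MHz ≤ fs/2 = 27.37 MHz, passes unchanged.
94.48 MHz mod fs = 39.74 MHz.
39.74 MHz > fs/2 = 27.37 MHz, folds to fs − 39.74 MHz = 15 MHz.
210.28 MHz mod fs = 46.06 MHz.
46.06 MHz > fs/2 = 27.37 MHz, folds to fs − 46.06 MHz = 8.68 MHz.
Distinct values: {8.68 MHz, 8.92 MHz, 15 MHz, 25.5 MHz}.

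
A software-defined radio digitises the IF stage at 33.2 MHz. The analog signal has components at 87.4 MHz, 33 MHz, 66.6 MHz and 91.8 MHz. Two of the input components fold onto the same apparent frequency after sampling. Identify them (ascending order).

fs/2 = 16.6 MHz.
87.4 MHz mod fs = 21 MHz.
21 MHz > fs/2 = 16.6 MHz, folds to fs − 21 MHz = 12.2 MHz.
33 MHz > fs/2 = 16.6 MHz, folds to fs − 33 MHz = 0.2 MHz.
66.6 MHz mod fs = 0.2 MHz.
0.2 MHz ≤ fs/2 = 16.6 MHz, appears at 0.2 MHz.
91.8 MHz mod fs = 25.4 MHz.
25.4 MHz > fs/2 = 16.6 MHz, folds to fs − 25.4 MHz = 7.8 MHz.
33 MHz and 66.6 MHz both map to 0.2 MHz.

33 MHz, 66.6 MHz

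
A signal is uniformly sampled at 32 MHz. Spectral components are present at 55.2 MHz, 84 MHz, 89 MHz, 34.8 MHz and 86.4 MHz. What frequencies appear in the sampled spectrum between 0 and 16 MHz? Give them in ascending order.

fs/2 = 16 MHz.
55.2 MHz mod fs = 23.2 MHz.
23.2 MHz > fs/2 = 16 MHz, folds to fs − 23.2 MHz = 8.8 MHz.
84 MHz mod fs = 20 MHz.
20 MHz > fs/2 = 16 MHz, folds to fs − 20 MHz = 12 MHz.
89 MHz mod fs = 25 MHz.
25 MHz > fs/2 = 16 MHz, folds to fs − 25 MHz = 7 MHz.
34.8 MHz mod fs = 2.8 MHz.
2.8 MHz ≤ fs/2 = 16 MHz, appears at 2.8 MHz.
86.4 MHz mod fs = 22.4 MHz.
22.4 MHz > fs/2 = 16 MHz, folds to fs − 22.4 MHz = 9.6 MHz.
Distinct values: {2.8 MHz, 7 MHz, 8.8 MHz, 9.6 MHz, 12 MHz}.

2.8 MHz, 7 MHz, 8.8 MHz, 9.6 MHz, 12 MHz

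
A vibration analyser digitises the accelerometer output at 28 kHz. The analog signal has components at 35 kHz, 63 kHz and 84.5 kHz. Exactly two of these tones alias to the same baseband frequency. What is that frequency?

7 kHz

fs/2 = 14 kHz.
35 kHz mod fs = 7 kHz.
7 kHz ≤ fs/2 = 14 kHz, appears at 7 kHz.
63 kHz mod fs = 7 kHz.
7 kHz ≤ fs/2 = 14 kHz, appears at 7 kHz.
84.5 kHz mod fs = 0.5 kHz.
0.5 kHz ≤ fs/2 = 14 kHz, appears at 0.5 kHz.
35 kHz and 63 kHz both map to 7 kHz.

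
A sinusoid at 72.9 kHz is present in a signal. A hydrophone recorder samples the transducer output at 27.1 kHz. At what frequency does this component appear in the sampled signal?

8.4 kHz

72.9 kHz mod fs = 18.7 kHz.
18.7 kHz > fs/2 = 13.55 kHz, folds to fs − 18.7 kHz = 8.4 kHz.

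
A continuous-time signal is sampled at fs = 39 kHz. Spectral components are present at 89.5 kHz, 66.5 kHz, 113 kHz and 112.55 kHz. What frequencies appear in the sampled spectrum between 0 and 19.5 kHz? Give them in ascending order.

4 kHz, 4.45 kHz, 11.5 kHz

fs/2 = 19.5 kHz.
89.5 kHz mod fs = 11.5 kHz.
11.5 kHz ≤ fs/2 = 19.5 kHz, appears at 11.5 kHz.
66.5 kHz mod fs = 27.5 kHz.
27.5 kHz > fs/2 = 19.5 kHz, folds to fs − 27.5 kHz = 11.5 kHz.
113 kHz mod fs = 35 kHz.
35 kHz > fs/2 = 19.5 kHz, folds to fs − 35 kHz = 4 kHz.
112.55 kHz mod fs = 34.55 kHz.
34.55 kHz > fs/2 = 19.5 kHz, folds to fs − 34.55 kHz = 4.45 kHz.
Distinct values: {4 kHz, 4.45 kHz, 11.5 kHz}.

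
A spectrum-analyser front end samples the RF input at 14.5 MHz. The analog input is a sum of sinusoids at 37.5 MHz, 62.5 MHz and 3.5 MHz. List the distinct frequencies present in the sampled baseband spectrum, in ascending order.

3.5 MHz, 4.5 MHz, 6 MHz

fs/2 = 7.25 MHz.
37.5 MHz mod fs = 8.5 MHz.
8.5 MHz > fs/2 = 7.25 MHz, folds to fs − 8.5 MHz = 6 MHz.
62.5 MHz mod fs = 4.5 MHz.
4.5 MHz ≤ fs/2 = 7.25 MHz, appears at 4.5 MHz.
3.5 MHz ≤ fs/2 = 7.25 MHz, passes unchanged.
Distinct values: {3.5 MHz, 4.5 MHz, 6 MHz}.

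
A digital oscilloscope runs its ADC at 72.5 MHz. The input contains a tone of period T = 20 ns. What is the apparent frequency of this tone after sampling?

22.5 MHz

T = 20 ns → f = 1/T = 50 MHz.
50 MHz > fs/2 = 36.25 MHz, folds to fs − 50 MHz = 22.5 MHz.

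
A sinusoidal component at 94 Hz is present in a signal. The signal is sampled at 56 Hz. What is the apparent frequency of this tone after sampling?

94 Hz mod fs = 38 Hz.
38 Hz > fs/2 = 28 Hz, folds to fs − 38 Hz = 18 Hz.

18 Hz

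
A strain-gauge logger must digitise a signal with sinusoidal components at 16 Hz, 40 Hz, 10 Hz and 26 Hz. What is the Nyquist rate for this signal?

Highest-frequency component: 40 Hz.
Nyquist rate = 2 × 40 Hz = 80 Hz.

80 Hz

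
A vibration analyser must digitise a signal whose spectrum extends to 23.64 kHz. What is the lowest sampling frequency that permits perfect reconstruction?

47.28 kHz

Nyquist rate = 2 × 23.64 kHz = 47.28 kHz.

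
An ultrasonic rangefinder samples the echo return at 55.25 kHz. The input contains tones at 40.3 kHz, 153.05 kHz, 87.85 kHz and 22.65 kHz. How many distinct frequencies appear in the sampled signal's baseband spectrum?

3

fs/2 = 27.625 kHz.
40.3 kHz > fs/2 = 27.625 kHz, folds to fs − 40.3 kHz = 14.95 kHz.
153.05 kHz mod fs = 42.55 kHz.
42.55 kHz > fs/2 = 27.625 kHz, folds to fs − 42.55 kHz = 12.7 kHz.
87.85 kHz mod fs = 32.6 kHz.
32.6 kHz > fs/2 = 27.625 kHz, folds to fs − 32.6 kHz = 22.65 kHz.
22.65 kHz ≤ fs/2 = 27.625 kHz, passes unchanged.
Distinct values: {12.7 kHz, 14.95 kHz, 22.65 kHz} → 3.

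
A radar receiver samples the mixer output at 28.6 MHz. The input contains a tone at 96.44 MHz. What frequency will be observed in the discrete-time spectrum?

10.64 MHz

96.44 MHz mod fs = 10.64 MHz.
10.64 MHz ≤ fs/2 = 14.3 MHz, appears at 10.64 MHz.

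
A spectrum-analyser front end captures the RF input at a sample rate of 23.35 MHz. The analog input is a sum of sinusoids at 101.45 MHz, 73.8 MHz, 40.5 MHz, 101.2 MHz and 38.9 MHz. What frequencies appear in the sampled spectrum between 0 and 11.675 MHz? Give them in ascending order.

3.75 MHz, 6.2 MHz, 7.8 MHz, 8.05 MHz

fs/2 = 11.675 MHz.
101.45 MHz mod fs = 8.05 MHz.
8.05 MHz ≤ fs/2 = 11.675 MHz, appears at 8.05 MHz.
73.8 MHz mod fs = 3.75 MHz.
3.75 MHz ≤ fs/2 = 11.675 MHz, appears at 3.75 MHz.
40.5 MHz mod fs = 17.15 MHz.
17.15 MHz > fs/2 = 11.675 MHz, folds to fs − 17.15 MHz = 6.2 MHz.
101.2 MHz mod fs = 7.8 MHz.
7.8 MHz ≤ fs/2 = 11.675 MHz, appears at 7.8 MHz.
38.9 MHz mod fs = 15.55 MHz.
15.55 MHz > fs/2 = 11.675 MHz, folds to fs − 15.55 MHz = 7.8 MHz.
Distinct values: {3.75 MHz, 6.2 MHz, 7.8 MHz, 8.05 MHz}.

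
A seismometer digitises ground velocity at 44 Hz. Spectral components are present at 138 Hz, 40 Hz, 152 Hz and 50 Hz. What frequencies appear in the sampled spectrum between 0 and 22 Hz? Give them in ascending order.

4 Hz, 6 Hz, 20 Hz

fs/2 = 22 Hz.
138 Hz mod fs = 6 Hz.
6 Hz ≤ fs/2 = 22 Hz, appears at 6 Hz.
40 Hz > fs/2 = 22 Hz, folds to fs − 40 Hz = 4 Hz.
152 Hz mod fs = 20 Hz.
20 Hz ≤ fs/2 = 22 Hz, appears at 20 Hz.
50 Hz mod fs = 6 Hz.
6 Hz ≤ fs/2 = 22 Hz, appears at 6 Hz.
Distinct values: {4 Hz, 6 Hz, 20 Hz}.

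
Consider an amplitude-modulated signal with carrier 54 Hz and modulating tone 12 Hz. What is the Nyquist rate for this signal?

AM sidebands sit at fc ± fm = 42 Hz and 66 Hz.
Highest-frequency component: 66 Hz.
Nyquist rate = 2 × 66 Hz = 132 Hz.

132 Hz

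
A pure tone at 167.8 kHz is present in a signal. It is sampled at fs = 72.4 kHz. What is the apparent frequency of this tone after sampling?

167.8 kHz mod fs = 23 kHz.
23 kHz ≤ fs/2 = 36.2 kHz, appears at 23 kHz.

23 kHz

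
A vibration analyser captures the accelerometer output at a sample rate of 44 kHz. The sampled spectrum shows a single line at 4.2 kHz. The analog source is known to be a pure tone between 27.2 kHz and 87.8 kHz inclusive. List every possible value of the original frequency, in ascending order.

39.8 kHz, 48.2 kHz, 83.8 kHz

Frequencies that alias to 4.2 kHz are k·fs ± 4.2 kHz for integer k ≥ 0.
k=0: 4.2 kHz.
k=1: 39.8 kHz, 48.2 kHz.
k=2: 83.8 kHz, 92.2 kHz.
k=3: 127.8 kHz, 136.2 kHz.
Within [27.2 kHz, 87.8 kHz]: 39.8 kHz, 48.2 kHz, 83.8 kHz.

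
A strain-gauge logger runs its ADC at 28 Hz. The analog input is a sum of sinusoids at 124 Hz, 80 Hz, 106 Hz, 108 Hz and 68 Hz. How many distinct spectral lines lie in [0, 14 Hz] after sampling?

3

fs/2 = 14 Hz.
124 Hz mod fs = 12 Hz.
12 Hz ≤ fs/2 = 14 Hz, appears at 12 Hz.
80 Hz mod fs = 24 Hz.
24 Hz > fs/2 = 14 Hz, folds to fs − 24 Hz = 4 Hz.
106 Hz mod fs = 22 Hz.
22 Hz > fs/2 = 14 Hz, folds to fs − 22 Hz = 6 Hz.
108 Hz mod fs = 24 Hz.
24 Hz > fs/2 = 14 Hz, folds to fs − 24 Hz = 4 Hz.
68 Hz mod fs = 12 Hz.
12 Hz ≤ fs/2 = 14 Hz, appears at 12 Hz.
Distinct values: {4 Hz, 6 Hz, 12 Hz} → 3.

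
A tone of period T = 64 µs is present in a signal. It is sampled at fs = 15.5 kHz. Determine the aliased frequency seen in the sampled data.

0.125 kHz

T = 64 µs → f = 1/T = 15.625 kHz.
15.625 kHz mod fs = 0.125 kHz.
0.125 kHz ≤ fs/2 = 7.75 kHz, appears at 0.125 kHz.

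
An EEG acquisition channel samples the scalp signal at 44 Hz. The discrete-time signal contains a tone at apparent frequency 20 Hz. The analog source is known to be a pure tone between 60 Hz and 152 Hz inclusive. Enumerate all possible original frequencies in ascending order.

64 Hz, 68 Hz, 108 Hz, 112 Hz, 152 Hz

Frequencies that alias to 20 Hz are k·fs ± 20 Hz for integer k ≥ 0.
k=0: 20 Hz.
k=1: 24 Hz, 64 Hz.
k=2: 68 Hz, 108 Hz.
k=3: 112 Hz, 152 Hz.
k=4: 156 Hz, 196 Hz.
Within [60 Hz, 152 Hz]: 64 Hz, 68 Hz, 108 Hz, 112 Hz, 152 Hz.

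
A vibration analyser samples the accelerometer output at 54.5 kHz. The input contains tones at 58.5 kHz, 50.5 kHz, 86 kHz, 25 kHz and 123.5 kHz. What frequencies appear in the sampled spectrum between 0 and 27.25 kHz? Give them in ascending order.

4 kHz, 14.5 kHz, 23 kHz, 25 kHz

fs/2 = 27.25 kHz.
58.5 kHz mod fs = 4 kHz.
4 kHz ≤ fs/2 = 27.25 kHz, appears at 4 kHz.
50.5 kHz > fs/2 = 27.25 kHz, folds to fs − 50.5 kHz = 4 kHz.
86 kHz mod fs = 31.5 kHz.
31.5 kHz > fs/2 = 27.25 kHz, folds to fs − 31.5 kHz = 23 kHz.
25 kHz ≤ fs/2 = 27.25 kHz, passes unchanged.
123.5 kHz mod fs = 14.5 kHz.
14.5 kHz ≤ fs/2 = 27.25 kHz, appears at 14.5 kHz.
Distinct values: {4 kHz, 14.5 kHz, 23 kHz, 25 kHz}.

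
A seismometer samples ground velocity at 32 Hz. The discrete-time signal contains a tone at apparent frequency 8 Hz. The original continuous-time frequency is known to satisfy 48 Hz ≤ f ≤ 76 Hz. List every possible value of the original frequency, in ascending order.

Frequencies that alias to 8 Hz are k·fs ± 8 Hz for integer k ≥ 0.
k=0: 8 Hz.
k=1: 24 Hz, 40 Hz.
k=2: 56 Hz, 72 Hz.
k=3: 88 Hz, 104 Hz.
Within [48 Hz, 76 Hz]: 56 Hz, 72 Hz.

56 Hz, 72 Hz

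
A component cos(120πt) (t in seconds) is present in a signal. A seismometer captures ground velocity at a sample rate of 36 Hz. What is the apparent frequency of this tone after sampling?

12 Hz

ω = 120π rad/s → f = ω/(2π) = 60 Hz.
60 Hz mod fs = 24 Hz.
24 Hz > fs/2 = 18 Hz, folds to fs − 24 Hz = 12 Hz.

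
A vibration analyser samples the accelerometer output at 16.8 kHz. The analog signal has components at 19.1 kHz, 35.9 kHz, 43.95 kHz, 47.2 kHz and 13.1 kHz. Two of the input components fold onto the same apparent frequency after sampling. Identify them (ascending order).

19.1 kHz, 35.9 kHz

fs/2 = 8.4 kHz.
19.1 kHz mod fs = 2.3 kHz.
2.3 kHz ≤ fs/2 = 8.4 kHz, appears at 2.3 kHz.
35.9 kHz mod fs = 2.3 kHz.
2.3 kHz ≤ fs/2 = 8.4 kHz, appears at 2.3 kHz.
43.95 kHz mod fs = 10.35 kHz.
10.35 kHz > fs/2 = 8.4 kHz, folds to fs − 10.35 kHz = 6.45 kHz.
47.2 kHz mod fs = 13.6 kHz.
13.6 kHz > fs/2 = 8.4 kHz, folds to fs − 13.6 kHz = 3.2 kHz.
13.1 kHz > fs/2 = 8.4 kHz, folds to fs − 13.1 kHz = 3.7 kHz.
19.1 kHz and 35.9 kHz both map to 2.3 kHz.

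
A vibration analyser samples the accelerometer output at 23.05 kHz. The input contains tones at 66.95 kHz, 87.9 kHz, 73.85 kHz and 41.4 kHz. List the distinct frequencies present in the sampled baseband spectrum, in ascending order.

2.2 kHz, 4.3 kHz, 4.7 kHz

fs/2 = 11.525 kHz.
66.95 kHz mod fs = 20.85 kHz.
20.85 kHz > fs/2 = 11.525 kHz, folds to fs − 20.85 kHz = 2.2 kHz.
87.9 kHz mod fs = 18.75 kHz.
18.75 kHz > fs/2 = 11.525 kHz, folds to fs − 18.75 kHz = 4.3 kHz.
73.85 kHz mod fs = 4.7 kHz.
4.7 kHz ≤ fs/2 = 11.525 kHz, appears at 4.7 kHz.
41.4 kHz mod fs = 18.35 kHz.
18.35 kHz > fs/2 = 11.525 kHz, folds to fs − 18.35 kHz = 4.7 kHz.
Distinct values: {2.2 kHz, 4.3 kHz, 4.7 kHz}.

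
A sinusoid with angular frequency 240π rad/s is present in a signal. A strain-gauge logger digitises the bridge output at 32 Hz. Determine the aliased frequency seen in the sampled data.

ω = 240π rad/s → f = ω/(2π) = 120 Hz.
120 Hz mod fs = 24 Hz.
24 Hz > fs/2 = 16 Hz, folds to fs − 24 Hz = 8 Hz.

8 Hz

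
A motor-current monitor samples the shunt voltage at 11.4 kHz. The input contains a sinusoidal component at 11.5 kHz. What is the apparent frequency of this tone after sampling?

0.1 kHz

11.5 kHz mod fs = 0.1 kHz.
0.1 kHz ≤ fs/2 = 5.7 kHz, appears at 0.1 kHz.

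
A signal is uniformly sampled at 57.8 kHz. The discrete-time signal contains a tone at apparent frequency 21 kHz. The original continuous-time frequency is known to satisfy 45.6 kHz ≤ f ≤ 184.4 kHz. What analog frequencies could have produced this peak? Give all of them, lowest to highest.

Frequencies that alias to 21 kHz are k·fs ± 21 kHz for integer k ≥ 0.
k=0: 21 kHz.
k=1: 36.8 kHz, 78.8 kHz.
k=2: 94.6 kHz, 136.6 kHz.
k=3: 152.4 kHz, 194.4 kHz.
k=4: 210.2 kHz, 252.2 kHz.
Within [45.6 kHz, 184.4 kHz]: 78.8 kHz, 94.6 kHz, 136.6 kHz, 152.4 kHz.

78.8 kHz, 94.6 kHz, 136.6 kHz, 152.4 kHz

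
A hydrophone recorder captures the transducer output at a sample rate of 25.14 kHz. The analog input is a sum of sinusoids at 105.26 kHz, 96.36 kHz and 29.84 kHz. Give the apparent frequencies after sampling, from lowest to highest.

4.2 kHz, 4.7 kHz

fs/2 = 12.57 kHz.
105.26 kHz mod fs = 4.7 kHz.
4.7 kHz ≤ fs/2 = 12.57 kHz, appears at 4.7 kHz.
96.36 kHz mod fs = 20.94 kHz.
20.94 kHz > fs/2 = 12.57 kHz, folds to fs − 20.94 kHz = 4.2 kHz.
29.84 kHz mod fs = 4.7 kHz.
4.7 kHz ≤ fs/2 = 12.57 kHz, appears at 4.7 kHz.
Distinct values: {4.2 kHz, 4.7 kHz}.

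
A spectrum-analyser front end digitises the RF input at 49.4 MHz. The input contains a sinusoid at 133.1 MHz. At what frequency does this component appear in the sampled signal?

15.1 MHz

133.1 MHz mod fs = 34.3 MHz.
34.3 MHz > fs/2 = 24.7 MHz, folds to fs − 34.3 MHz = 15.1 MHz.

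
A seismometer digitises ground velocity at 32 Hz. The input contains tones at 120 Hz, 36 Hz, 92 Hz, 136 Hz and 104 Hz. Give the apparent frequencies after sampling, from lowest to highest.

4 Hz, 8 Hz

fs/2 = 16 Hz.
120 Hz mod fs = 24 Hz.
24 Hz > fs/2 = 16 Hz, folds to fs − 24 Hz = 8 Hz.
36 Hz mod fs = 4 Hz.
4 Hz ≤ fs/2 = 16 Hz, appears at 4 Hz.
92 Hz mod fs = 28 Hz.
28 Hz > fs/2 = 16 Hz, folds to fs − 28 Hz = 4 Hz.
136 Hz mod fs = 8 Hz.
8 Hz ≤ fs/2 = 16 Hz, appears at 8 Hz.
104 Hz mod fs = 8 Hz.
8 Hz ≤ fs/2 = 16 Hz, appears at 8 Hz.
Distinct values: {4 Hz, 8 Hz}.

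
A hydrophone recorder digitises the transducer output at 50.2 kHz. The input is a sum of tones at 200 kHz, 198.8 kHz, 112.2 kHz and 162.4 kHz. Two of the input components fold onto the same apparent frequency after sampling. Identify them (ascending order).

112.2 kHz, 162.4 kHz

fs/2 = 25.1 kHz.
200 kHz mod fs = 49.4 kHz.
49.4 kHz > fs/2 = 25.1 kHz, folds to fs − 49.4 kHz = 0.8 kHz.
198.8 kHz mod fs = 48.2 kHz.
48.2 kHz > fs/2 = 25.1 kHz, folds to fs − 48.2 kHz = 2 kHz.
112.2 kHz mod fs = 11.8 kHz.
11.8 kHz ≤ fs/2 = 25.1 kHz, appears at 11.8 kHz.
162.4 kHz mod fs = 11.8 kHz.
11.8 kHz ≤ fs/2 = 25.1 kHz, appears at 11.8 kHz.
112.2 kHz and 162.4 kHz both map to 11.8 kHz.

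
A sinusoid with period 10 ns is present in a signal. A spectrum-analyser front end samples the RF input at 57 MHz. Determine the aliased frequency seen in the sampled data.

T = 10 ns → f = 1/T = 100 MHz.
100 MHz mod fs = 43 MHz.
43 MHz > fs/2 = 28.5 MHz, folds to fs − 43 MHz = 14 MHz.

14 MHz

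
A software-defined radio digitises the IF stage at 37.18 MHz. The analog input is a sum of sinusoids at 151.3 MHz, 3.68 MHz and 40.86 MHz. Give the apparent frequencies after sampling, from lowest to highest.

2.58 MHz, 3.68 MHz

fs/2 = 18.59 MHz.
151.3 MHz mod fs = 2.58 MHz.
2.58 MHz ≤ fs/2 = 18.59 MHz, appears at 2.58 MHz.
3.68 MHz ≤ fs/2 = 18.59 MHz, passes unchanged.
40.86 MHz mod fs = 3.68 MHz.
3.68 MHz ≤ fs/2 = 18.59 MHz, appears at 3.68 MHz.
Distinct values: {2.58 MHz, 3.68 MHz}.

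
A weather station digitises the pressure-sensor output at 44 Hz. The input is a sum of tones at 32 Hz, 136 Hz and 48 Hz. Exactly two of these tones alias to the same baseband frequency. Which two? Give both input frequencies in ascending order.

48 Hz, 136 Hz

fs/2 = 22 Hz.
32 Hz > fs/2 = 22 Hz, folds to fs − 32 Hz = 12 Hz.
136 Hz mod fs = 4 Hz.
4 Hz ≤ fs/2 = 22 Hz, appears at 4 Hz.
48 Hz mod fs = 4 Hz.
4 Hz ≤ fs/2 = 22 Hz, appears at 4 Hz.
48 Hz and 136 Hz both map to 4 Hz.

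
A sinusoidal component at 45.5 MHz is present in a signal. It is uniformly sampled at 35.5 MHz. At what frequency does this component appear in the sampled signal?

45.5 MHz mod fs = 10 MHz.
10 MHz ≤ fs/2 = 17.75 MHz, appears at 10 MHz.

10 MHz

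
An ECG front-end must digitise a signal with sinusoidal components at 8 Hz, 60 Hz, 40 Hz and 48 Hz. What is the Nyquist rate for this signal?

120 Hz

Highest-frequency component: 60 Hz.
Nyquist rate = 2 × 60 Hz = 120 Hz.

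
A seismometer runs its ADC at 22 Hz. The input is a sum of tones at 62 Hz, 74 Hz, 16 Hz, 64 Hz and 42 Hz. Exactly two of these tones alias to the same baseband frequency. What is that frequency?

fs/2 = 11 Hz.
62 Hz mod fs = 18 Hz.
18 Hz > fs/2 = 11 Hz, folds to fs − 18 Hz = 4 Hz.
74 Hz mod fs = 8 Hz.
8 Hz ≤ fs/2 = 11 Hz, appears at 8 Hz.
16 Hz > fs/2 = 11 Hz, folds to fs − 16 Hz = 6 Hz.
64 Hz mod fs = 20 Hz.
20 Hz > fs/2 = 11 Hz, folds to fs − 20 Hz = 2 Hz.
42 Hz mod fs = 20 Hz.
20 Hz > fs/2 = 11 Hz, folds to fs − 20 Hz = 2 Hz.
42 Hz and 64 Hz both map to 2 Hz.

2 Hz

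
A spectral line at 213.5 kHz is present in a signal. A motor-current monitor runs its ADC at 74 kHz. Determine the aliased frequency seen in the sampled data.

8.5 kHz

213.5 kHz mod fs = 65.5 kHz.
65.5 kHz > fs/2 = 37 kHz, folds to fs − 65.5 kHz = 8.5 kHz.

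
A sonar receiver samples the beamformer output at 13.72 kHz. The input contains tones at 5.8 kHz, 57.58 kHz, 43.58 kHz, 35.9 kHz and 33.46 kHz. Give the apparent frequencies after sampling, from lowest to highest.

2.42 kHz, 2.7 kHz, 5.26 kHz, 5.8 kHz, 6.02 kHz

fs/2 = 6.86 kHz.
5.8 kHz ≤ fs/2 = 6.86 kHz, passes unchanged.
57.58 kHz mod fs = 2.7 kHz.
2.7 kHz ≤ fs/2 = 6.86 kHz, appears at 2.7 kHz.
43.58 kHz mod fs = 2.42 kHz.
2.42 kHz ≤ fs/2 = 6.86 kHz, appears at 2.42 kHz.
35.9 kHz mod fs = 8.46 kHz.
8.46 kHz > fs/2 = 6.86 kHz, folds to fs − 8.46 kHz = 5.26 kHz.
33.46 kHz mod fs = 6.02 kHz.
6.02 kHz ≤ fs/2 = 6.86 kHz, appears at 6.02 kHz.
Distinct values: {2.42 kHz, 2.7 kHz, 5.26 kHz, 5.8 kHz, 6.02 kHz}.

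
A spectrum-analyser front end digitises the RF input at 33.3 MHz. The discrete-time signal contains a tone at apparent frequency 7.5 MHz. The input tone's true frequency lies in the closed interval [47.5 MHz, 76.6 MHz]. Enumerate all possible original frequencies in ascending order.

Frequencies that alias to 7.5 MHz are k·fs ± 7.5 MHz for integer k ≥ 0.
k=0: 7.5 MHz.
k=1: 25.8 MHz, 40.8 MHz.
k=2: 59.1 MHz, 74.1 MHz.
k=3: 92.4 MHz, 107.4 MHz.
Within [47.5 MHz, 76.6 MHz]: 59.1 MHz, 74.1 MHz.

59.1 MHz, 74.1 MHz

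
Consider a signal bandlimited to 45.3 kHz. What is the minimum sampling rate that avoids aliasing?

Nyquist rate = 2 × 45.3 kHz = 90.6 kHz.

90.6 kHz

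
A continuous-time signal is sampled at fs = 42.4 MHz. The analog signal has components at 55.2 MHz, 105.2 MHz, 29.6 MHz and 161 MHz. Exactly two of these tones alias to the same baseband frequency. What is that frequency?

fs/2 = 21.2 MHz.
55.2 MHz mod fs = 12.8 MHz.
12.8 MHz ≤ fs/2 = 21.2 MHz, appears at 12.8 MHz.
105.2 MHz mod fs = 20.4 MHz.
20.4 MHz ≤ fs/2 = 21.2 MHz, appears at 20.4 MHz.
29.6 MHz > fs/2 = 21.2 MHz, folds to fs − 29.6 MHz = 12.8 MHz.
161 MHz mod fs = 33.8 MHz.
33.8 MHz > fs/2 = 21.2 MHz, folds to fs − 33.8 MHz = 8.6 MHz.
29.6 MHz and 55.2 MHz both map to 12.8 MHz.

12.8 MHz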